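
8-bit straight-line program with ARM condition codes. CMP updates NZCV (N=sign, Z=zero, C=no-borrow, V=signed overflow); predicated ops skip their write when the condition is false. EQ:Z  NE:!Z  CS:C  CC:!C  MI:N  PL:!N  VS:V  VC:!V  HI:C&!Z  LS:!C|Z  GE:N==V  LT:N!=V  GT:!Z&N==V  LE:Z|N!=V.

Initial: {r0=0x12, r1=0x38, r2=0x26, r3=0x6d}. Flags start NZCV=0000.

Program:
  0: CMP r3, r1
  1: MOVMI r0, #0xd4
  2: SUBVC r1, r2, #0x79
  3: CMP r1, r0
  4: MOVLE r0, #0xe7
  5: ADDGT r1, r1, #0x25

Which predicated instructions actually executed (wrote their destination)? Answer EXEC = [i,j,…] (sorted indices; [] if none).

0: ✓ CMP  NZCV=0010
1: · MOVMI
2: ✓ SUBVC  r1←0xad
3: ✓ CMP  NZCV=1010
4: ✓ MOVLE  r0←0xe7
5: · ADDGT

EXEC = [2,4]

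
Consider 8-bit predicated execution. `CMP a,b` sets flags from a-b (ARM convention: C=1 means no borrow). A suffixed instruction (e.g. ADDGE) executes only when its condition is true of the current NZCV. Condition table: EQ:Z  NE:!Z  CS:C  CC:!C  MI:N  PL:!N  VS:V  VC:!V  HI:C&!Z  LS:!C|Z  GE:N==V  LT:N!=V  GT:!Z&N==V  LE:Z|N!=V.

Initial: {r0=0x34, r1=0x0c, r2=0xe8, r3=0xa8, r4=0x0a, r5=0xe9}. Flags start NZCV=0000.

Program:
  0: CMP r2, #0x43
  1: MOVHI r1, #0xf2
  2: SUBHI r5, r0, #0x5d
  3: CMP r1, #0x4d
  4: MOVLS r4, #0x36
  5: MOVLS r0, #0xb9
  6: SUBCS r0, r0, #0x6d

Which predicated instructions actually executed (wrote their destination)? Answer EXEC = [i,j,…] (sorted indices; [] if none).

[0] flags=1010 → (cmp)
[1] flags=1010 HI?T → r1=0xf2
[2] flags=1010 HI?T → r5=0xd7
[3] flags=1010 → (cmp)
[4] flags=1010 LS?F → skip
[5] flags=1010 LS?F → skip
[6] flags=1010 CS?T → r0=0xc7

EXEC = [1,2,6]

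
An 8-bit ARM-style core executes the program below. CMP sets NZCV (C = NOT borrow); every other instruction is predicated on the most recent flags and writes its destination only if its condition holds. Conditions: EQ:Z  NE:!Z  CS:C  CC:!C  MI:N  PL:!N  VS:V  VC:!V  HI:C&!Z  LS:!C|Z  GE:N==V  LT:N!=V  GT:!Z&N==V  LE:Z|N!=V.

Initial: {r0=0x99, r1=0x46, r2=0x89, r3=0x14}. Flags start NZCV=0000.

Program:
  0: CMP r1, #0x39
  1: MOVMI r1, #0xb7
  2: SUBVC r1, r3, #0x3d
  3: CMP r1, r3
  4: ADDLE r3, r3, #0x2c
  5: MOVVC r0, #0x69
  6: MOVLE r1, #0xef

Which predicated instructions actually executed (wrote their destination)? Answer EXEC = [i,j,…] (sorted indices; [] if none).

EXEC = [2,4,5,6]

0: ✓ CMP  NZCV=0010
1: · MOVMI
2: ✓ SUBVC  r1←0xd7
3: ✓ CMP  NZCV=1010
4: ✓ ADDLE  r3←0x40
5: ✓ MOVVC  r0←0x69
6: ✓ MOVLE  r1←0xef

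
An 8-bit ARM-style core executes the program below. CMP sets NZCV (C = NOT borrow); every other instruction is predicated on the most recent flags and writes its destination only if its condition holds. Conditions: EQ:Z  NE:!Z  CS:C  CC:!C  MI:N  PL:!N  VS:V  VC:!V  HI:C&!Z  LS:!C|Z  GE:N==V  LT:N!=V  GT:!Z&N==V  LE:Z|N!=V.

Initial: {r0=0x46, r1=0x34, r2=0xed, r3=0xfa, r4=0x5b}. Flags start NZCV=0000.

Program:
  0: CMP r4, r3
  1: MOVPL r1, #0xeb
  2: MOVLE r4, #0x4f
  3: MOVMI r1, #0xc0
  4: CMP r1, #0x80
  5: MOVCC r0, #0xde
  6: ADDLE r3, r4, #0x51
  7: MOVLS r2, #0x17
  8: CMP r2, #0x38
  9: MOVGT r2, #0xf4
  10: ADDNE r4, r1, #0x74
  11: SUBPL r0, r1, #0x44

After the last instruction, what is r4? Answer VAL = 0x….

VAL = 0x5f

[0] flags=0000 → (cmp)
[1] flags=0000 PL?T → r1=0xeb
[2] flags=0000 LE?F → skip
[3] flags=0000 MI?F → skip
[4] flags=0010 → (cmp)
[5] flags=0010 CC?F → skip
[6] flags=0010 LE?F → skip
[7] flags=0010 LS?F → skip
[8] flags=1010 → (cmp)
[9] flags=1010 GT?F → skip
[10] flags=1010 NE?T → r4=0x5f
[11] flags=1010 PL?F → skip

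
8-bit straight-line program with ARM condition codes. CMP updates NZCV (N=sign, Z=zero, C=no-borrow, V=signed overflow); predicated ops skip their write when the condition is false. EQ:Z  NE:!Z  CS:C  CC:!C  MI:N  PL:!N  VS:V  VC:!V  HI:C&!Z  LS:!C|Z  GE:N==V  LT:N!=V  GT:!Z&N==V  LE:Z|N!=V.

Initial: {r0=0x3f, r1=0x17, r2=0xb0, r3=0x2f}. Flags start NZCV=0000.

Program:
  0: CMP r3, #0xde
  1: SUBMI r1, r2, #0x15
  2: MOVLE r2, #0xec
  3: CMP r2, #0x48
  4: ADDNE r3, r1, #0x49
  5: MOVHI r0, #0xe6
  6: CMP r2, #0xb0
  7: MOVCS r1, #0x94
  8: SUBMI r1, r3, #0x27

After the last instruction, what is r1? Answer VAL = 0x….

0: ✓ CMP  NZCV=0000
1: · SUBMI
2: · MOVLE
3: ✓ CMP  NZCV=0011
4: ✓ ADDNE  r3←0x60
5: ✓ MOVHI  r0←0xe6
6: ✓ CMP  NZCV=0110
7: ✓ MOVCS  r1←0x94
8: · SUBMI

VAL = 0x94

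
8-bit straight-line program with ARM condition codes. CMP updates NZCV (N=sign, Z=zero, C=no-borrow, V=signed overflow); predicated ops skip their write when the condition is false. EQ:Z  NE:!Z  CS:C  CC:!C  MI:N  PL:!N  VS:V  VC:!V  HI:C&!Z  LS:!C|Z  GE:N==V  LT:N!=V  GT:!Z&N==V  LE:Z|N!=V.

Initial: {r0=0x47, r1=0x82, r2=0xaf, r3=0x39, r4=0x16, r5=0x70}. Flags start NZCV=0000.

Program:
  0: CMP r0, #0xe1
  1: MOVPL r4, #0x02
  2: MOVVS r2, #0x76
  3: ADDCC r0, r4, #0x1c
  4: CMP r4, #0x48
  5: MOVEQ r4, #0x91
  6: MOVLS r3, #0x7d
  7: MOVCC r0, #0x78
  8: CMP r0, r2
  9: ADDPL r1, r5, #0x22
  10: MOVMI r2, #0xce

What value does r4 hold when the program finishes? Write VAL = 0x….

[0] flags=0000 → (cmp)
[1] flags=0000 PL?T → r4=0x02
[2] flags=0000 VS?F → skip
[3] flags=0000 CC?T → r0=0x1e
[4] flags=1000 → (cmp)
[5] flags=1000 EQ?F → skip
[6] flags=1000 LS?T → r3=0x7d
[7] flags=1000 CC?T → r0=0x78
[8] flags=1001 → (cmp)
[9] flags=1001 PL?F → skip
[10] flags=1001 MI?T → r2=0xce

VAL = 0x02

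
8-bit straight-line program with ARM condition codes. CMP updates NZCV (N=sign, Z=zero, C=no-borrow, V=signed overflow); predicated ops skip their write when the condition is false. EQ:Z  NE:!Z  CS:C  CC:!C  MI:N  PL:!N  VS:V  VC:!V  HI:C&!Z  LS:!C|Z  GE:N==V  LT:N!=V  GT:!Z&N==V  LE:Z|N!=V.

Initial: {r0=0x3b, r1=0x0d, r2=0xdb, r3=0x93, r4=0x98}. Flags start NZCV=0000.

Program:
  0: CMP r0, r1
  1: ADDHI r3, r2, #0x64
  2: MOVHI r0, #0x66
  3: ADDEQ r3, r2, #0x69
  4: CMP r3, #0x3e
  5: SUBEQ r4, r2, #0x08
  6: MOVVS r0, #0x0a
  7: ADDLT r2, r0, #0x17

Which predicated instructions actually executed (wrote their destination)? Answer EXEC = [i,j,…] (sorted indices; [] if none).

0: ✓ CMP  NZCV=0010
1: ✓ ADDHI  r3←0x3f
2: ✓ MOVHI  r0←0x66
3: · ADDEQ
4: ✓ CMP  NZCV=0010
5: · SUBEQ
6: · MOVVS
7: · ADDLT

EXEC = [1,2]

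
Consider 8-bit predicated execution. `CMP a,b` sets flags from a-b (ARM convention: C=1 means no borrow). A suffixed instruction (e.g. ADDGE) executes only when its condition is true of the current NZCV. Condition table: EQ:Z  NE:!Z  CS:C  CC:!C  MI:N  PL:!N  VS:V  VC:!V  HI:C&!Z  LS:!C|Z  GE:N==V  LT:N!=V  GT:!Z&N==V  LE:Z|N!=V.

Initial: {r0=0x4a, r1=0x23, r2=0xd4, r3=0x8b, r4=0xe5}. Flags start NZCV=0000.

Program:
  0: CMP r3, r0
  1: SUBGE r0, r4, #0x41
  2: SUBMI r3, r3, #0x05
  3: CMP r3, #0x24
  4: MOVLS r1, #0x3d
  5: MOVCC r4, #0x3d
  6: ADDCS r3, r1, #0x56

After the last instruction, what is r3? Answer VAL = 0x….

0: ✓ CMP  NZCV=0011
1: · SUBGE
2: · SUBMI
3: ✓ CMP  NZCV=0011
4: · MOVLS
5: · MOVCC
6: ✓ ADDCS  r3←0x79

VAL = 0x79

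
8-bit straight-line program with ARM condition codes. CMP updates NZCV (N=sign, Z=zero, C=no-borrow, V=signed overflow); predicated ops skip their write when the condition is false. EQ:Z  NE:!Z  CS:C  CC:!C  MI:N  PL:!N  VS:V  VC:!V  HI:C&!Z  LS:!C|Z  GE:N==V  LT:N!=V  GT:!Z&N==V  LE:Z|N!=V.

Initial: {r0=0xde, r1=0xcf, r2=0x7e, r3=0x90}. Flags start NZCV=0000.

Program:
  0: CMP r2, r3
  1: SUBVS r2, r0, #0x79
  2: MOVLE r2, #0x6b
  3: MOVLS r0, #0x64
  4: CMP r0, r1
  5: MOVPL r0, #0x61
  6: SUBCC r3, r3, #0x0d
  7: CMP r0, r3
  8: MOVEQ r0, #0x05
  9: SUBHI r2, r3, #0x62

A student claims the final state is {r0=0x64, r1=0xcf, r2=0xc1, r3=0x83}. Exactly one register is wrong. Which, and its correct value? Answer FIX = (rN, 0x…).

0: ✓ CMP  NZCV=1001
1: ✓ SUBVS  r2←0x65
2: · MOVLE
3: ✓ MOVLS  r0←0x64
4: ✓ CMP  NZCV=1001
5: · MOVPL
6: ✓ SUBCC  r3←0x83
7: ✓ CMP  NZCV=1001
8: · MOVEQ
9: · SUBHI

FIX = (r2, 0x65)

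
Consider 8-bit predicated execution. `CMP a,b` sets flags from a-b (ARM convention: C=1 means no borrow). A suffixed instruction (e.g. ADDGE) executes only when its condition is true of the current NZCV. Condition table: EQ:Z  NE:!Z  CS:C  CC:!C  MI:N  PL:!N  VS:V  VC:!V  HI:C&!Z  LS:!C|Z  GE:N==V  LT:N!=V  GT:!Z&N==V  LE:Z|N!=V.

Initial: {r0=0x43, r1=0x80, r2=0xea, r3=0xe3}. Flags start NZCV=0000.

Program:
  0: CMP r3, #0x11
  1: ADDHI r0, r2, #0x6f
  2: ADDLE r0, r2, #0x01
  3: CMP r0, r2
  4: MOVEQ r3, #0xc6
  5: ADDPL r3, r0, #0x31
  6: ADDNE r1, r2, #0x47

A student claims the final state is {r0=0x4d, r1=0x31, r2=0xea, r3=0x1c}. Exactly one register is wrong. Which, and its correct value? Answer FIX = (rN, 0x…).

FIX = (r0, 0xeb)

0: ✓ CMP  NZCV=1010
1: ✓ ADDHI  r0←0x59
2: ✓ ADDLE  r0←0xeb
3: ✓ CMP  NZCV=0010
4: · MOVEQ
5: ✓ ADDPL  r3←0x1c
6: ✓ ADDNE  r1←0x31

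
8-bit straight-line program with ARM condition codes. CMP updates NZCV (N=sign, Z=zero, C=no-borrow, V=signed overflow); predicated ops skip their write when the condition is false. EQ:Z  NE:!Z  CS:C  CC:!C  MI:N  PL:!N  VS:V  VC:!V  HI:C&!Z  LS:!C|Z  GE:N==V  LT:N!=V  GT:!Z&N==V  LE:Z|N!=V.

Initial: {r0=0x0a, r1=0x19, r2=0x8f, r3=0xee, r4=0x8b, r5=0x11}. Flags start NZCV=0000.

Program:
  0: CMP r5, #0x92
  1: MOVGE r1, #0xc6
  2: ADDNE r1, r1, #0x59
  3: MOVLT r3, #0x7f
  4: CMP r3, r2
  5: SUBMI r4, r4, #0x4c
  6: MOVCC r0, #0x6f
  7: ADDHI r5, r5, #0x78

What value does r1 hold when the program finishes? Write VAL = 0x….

VAL = 0x1f

0: ✓ CMP  NZCV=0000
1: ✓ MOVGE  r1←0xc6
2: ✓ ADDNE  r1←0x1f
3: · MOVLT
4: ✓ CMP  NZCV=0010
5: · SUBMI
6: · MOVCC
7: ✓ ADDHI  r5←0x89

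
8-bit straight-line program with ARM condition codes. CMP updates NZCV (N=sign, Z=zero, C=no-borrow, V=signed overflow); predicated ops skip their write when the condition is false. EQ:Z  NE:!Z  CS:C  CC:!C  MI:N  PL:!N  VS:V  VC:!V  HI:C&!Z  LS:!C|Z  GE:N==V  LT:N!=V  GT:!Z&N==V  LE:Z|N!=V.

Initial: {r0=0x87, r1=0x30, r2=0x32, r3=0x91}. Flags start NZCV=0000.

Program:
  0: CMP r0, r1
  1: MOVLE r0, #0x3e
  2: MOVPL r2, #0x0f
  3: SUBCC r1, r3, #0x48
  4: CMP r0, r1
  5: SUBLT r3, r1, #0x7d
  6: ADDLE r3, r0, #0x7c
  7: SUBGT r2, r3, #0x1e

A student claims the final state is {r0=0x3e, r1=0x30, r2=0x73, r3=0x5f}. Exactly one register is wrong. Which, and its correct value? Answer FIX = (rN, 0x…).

0: ✓ CMP  NZCV=0011
1: ✓ MOVLE  r0←0x3e
2: ✓ MOVPL  r2←0x0f
3: · SUBCC
4: ✓ CMP  NZCV=0010
5: · SUBLT
6: · ADDLE
7: ✓ SUBGT  r2←0x73

FIX = (r3, 0x91)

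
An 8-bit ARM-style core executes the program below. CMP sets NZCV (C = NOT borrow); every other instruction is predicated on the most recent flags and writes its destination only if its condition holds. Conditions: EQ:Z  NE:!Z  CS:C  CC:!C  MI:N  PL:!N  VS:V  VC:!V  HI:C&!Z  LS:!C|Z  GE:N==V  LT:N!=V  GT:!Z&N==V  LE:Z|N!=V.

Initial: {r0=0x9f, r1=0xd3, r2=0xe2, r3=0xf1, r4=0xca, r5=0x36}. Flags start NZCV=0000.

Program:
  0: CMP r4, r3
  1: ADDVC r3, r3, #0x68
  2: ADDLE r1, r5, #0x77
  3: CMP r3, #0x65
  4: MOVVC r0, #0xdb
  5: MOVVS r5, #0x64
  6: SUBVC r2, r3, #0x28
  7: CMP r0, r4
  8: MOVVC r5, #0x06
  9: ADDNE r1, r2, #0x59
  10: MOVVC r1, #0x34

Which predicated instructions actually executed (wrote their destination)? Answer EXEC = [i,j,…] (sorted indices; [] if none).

EXEC = [1,2,4,6,8,9,10]

[0] flags=1000 → (cmp)
[1] flags=1000 VC?T → r3=0x59
[2] flags=1000 LE?T → r1=0xad
[3] flags=1000 → (cmp)
[4] flags=1000 VC?T → r0=0xdb
[5] flags=1000 VS?F → skip
[6] flags=1000 VC?T → r2=0x31
[7] flags=0010 → (cmp)
[8] flags=0010 VC?T → r5=0x06
[9] flags=0010 NE?T → r1=0x8a
[10] flags=0010 VC?T → r1=0x34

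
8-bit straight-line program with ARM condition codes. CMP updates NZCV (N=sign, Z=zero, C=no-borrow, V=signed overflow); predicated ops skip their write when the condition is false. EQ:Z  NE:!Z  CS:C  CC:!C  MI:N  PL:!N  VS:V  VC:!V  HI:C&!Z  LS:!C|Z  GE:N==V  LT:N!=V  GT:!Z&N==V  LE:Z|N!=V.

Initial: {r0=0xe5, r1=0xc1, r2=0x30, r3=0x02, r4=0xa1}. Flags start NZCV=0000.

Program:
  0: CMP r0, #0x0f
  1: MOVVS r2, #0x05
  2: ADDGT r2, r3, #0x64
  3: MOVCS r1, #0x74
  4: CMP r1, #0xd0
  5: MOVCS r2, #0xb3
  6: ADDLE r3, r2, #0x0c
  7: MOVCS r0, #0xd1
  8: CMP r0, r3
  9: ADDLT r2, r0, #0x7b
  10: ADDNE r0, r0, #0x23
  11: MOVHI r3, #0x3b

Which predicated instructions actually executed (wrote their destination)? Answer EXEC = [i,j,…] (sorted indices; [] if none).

EXEC = [3,9,10,11]

0: ✓ CMP  NZCV=1010
1: · MOVVS
2: · ADDGT
3: ✓ MOVCS  r1←0x74
4: ✓ CMP  NZCV=1001
5: · MOVCS
6: · ADDLE
7: · MOVCS
8: ✓ CMP  NZCV=1010
9: ✓ ADDLT  r2←0x60
10: ✓ ADDNE  r0←0x08
11: ✓ MOVHI  r3←0x3b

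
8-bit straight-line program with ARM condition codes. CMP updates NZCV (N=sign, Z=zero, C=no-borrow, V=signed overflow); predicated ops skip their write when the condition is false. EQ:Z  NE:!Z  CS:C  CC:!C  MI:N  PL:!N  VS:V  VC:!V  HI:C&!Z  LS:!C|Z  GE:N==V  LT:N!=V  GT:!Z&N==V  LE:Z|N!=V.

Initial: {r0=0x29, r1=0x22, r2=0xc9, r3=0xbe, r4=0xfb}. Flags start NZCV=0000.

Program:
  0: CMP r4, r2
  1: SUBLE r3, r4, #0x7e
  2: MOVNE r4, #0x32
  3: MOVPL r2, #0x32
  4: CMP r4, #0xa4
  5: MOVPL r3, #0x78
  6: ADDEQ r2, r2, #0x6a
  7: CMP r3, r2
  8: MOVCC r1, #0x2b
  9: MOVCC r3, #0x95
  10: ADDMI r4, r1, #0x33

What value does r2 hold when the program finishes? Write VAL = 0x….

VAL = 0x32

[0] flags=0010 → (cmp)
[1] flags=0010 LE?F → skip
[2] flags=0010 NE?T → r4=0x32
[3] flags=0010 PL?T → r2=0x32
[4] flags=1001 → (cmp)
[5] flags=1001 PL?F → skip
[6] flags=1001 EQ?F → skip
[7] flags=1010 → (cmp)
[8] flags=1010 CC?F → skip
[9] flags=1010 CC?F → skip
[10] flags=1010 MI?T → r4=0x55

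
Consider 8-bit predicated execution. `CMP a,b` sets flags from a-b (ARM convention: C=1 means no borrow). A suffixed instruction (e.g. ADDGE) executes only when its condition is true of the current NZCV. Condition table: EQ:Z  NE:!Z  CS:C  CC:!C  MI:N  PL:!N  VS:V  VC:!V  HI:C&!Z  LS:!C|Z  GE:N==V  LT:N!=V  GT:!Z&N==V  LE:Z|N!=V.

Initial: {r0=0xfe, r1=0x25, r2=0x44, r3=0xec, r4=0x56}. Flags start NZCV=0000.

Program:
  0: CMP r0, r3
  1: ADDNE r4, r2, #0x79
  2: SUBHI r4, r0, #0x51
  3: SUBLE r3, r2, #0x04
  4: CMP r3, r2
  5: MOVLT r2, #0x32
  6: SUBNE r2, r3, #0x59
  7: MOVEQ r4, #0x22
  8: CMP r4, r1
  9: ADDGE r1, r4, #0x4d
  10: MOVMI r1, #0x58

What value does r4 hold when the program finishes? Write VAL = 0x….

[0] flags=0010 → (cmp)
[1] flags=0010 NE?T → r4=0xbd
[2] flags=0010 HI?T → r4=0xad
[3] flags=0010 LE?F → skip
[4] flags=1010 → (cmp)
[5] flags=1010 LT?T → r2=0x32
[6] flags=1010 NE?T → r2=0x93
[7] flags=1010 EQ?F → skip
[8] flags=1010 → (cmp)
[9] flags=1010 GE?F → skip
[10] flags=1010 MI?T → r1=0x58

VAL = 0xad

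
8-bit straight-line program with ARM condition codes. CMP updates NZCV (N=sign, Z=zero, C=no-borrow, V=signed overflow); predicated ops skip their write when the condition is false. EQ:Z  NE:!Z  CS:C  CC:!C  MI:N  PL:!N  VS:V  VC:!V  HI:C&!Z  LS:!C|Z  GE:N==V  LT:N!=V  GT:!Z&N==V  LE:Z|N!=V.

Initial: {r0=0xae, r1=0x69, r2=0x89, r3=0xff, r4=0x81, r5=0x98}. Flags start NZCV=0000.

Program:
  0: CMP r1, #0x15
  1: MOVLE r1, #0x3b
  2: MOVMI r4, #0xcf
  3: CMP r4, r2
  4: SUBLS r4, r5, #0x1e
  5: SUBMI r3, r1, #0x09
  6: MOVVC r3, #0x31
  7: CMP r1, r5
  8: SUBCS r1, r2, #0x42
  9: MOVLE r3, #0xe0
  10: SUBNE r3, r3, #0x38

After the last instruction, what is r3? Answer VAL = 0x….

0: ✓ CMP  NZCV=0010
1: · MOVLE
2: · MOVMI
3: ✓ CMP  NZCV=1000
4: ✓ SUBLS  r4←0x7a
5: ✓ SUBMI  r3←0x60
6: ✓ MOVVC  r3←0x31
7: ✓ CMP  NZCV=1001
8: · SUBCS
9: · MOVLE
10: ✓ SUBNE  r3←0xf9

VAL = 0xf9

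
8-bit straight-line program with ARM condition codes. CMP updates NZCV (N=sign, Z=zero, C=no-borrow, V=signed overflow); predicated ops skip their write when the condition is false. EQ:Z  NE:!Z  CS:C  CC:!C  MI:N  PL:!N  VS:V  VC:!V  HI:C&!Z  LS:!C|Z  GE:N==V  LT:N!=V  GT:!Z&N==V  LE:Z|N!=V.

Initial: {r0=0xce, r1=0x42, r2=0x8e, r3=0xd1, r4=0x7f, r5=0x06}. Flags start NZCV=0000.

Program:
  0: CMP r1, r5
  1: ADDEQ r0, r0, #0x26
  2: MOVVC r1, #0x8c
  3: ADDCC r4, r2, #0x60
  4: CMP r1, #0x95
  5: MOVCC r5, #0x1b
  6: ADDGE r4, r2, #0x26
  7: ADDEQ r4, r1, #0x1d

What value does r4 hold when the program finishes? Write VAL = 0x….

[0] flags=0010 → (cmp)
[1] flags=0010 EQ?F → skip
[2] flags=0010 VC?T → r1=0x8c
[3] flags=0010 CC?F → skip
[4] flags=1000 → (cmp)
[5] flags=1000 CC?T → r5=0x1b
[6] flags=1000 GE?F → skip
[7] flags=1000 EQ?F → skip

VAL = 0x7f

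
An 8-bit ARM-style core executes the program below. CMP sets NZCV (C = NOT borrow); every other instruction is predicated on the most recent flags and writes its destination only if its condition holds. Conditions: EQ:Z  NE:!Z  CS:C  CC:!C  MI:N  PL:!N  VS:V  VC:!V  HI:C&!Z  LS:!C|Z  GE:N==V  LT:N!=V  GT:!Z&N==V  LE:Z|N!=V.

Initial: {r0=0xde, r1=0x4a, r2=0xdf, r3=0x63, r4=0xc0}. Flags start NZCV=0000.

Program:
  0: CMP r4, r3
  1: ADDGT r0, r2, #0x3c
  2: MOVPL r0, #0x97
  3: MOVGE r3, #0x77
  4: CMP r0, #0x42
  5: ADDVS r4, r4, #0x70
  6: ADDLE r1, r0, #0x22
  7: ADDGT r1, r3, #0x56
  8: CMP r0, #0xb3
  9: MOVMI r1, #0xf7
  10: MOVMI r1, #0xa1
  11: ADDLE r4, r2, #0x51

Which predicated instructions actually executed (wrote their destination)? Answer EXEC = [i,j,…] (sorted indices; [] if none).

EXEC = [2,5,6,9,10,11]

0: ✓ CMP  NZCV=0011
1: · ADDGT
2: ✓ MOVPL  r0←0x97
3: · MOVGE
4: ✓ CMP  NZCV=0011
5: ✓ ADDVS  r4←0x30
6: ✓ ADDLE  r1←0xb9
7: · ADDGT
8: ✓ CMP  NZCV=1000
9: ✓ MOVMI  r1←0xf7
10: ✓ MOVMI  r1←0xa1
11: ✓ ADDLE  r4←0x30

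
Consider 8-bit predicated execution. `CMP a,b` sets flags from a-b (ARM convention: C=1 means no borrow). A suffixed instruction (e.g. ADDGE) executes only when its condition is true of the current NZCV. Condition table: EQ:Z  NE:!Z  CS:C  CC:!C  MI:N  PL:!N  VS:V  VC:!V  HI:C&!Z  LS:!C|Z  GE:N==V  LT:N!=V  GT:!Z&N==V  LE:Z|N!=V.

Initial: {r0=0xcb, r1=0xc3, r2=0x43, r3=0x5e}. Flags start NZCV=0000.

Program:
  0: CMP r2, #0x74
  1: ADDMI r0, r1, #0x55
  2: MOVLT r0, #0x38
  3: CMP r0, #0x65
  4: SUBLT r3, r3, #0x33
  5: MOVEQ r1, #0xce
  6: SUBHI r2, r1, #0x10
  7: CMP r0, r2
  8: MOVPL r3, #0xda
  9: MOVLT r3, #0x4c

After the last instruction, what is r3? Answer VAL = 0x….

[0] flags=1000 → (cmp)
[1] flags=1000 MI?T → r0=0x18
[2] flags=1000 LT?T → r0=0x38
[3] flags=1000 → (cmp)
[4] flags=1000 LT?T → r3=0x2b
[5] flags=1000 EQ?F → skip
[6] flags=1000 HI?F → skip
[7] flags=1000 → (cmp)
[8] flags=1000 PL?F → skip
[9] flags=1000 LT?T → r3=0x4c

VAL = 0x4c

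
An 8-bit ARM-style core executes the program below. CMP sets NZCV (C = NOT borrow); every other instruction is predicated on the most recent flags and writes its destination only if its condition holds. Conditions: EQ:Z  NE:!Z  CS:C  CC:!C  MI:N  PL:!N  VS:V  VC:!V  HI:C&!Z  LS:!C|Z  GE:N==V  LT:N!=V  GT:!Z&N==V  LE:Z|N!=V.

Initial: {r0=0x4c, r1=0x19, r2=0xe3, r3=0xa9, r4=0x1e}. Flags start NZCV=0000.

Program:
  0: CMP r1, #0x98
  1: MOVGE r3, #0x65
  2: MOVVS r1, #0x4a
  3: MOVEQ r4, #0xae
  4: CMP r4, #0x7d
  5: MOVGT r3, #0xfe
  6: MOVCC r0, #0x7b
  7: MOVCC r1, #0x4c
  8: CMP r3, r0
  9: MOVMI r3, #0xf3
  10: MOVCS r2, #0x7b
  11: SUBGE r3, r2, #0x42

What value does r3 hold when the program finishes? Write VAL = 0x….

VAL = 0xf3

[0] flags=1001 → (cmp)
[1] flags=1001 GE?T → r3=0x65
[2] flags=1001 VS?T → r1=0x4a
[3] flags=1001 EQ?F → skip
[4] flags=1000 → (cmp)
[5] flags=1000 GT?F → skip
[6] flags=1000 CC?T → r0=0x7b
[7] flags=1000 CC?T → r1=0x4c
[8] flags=1000 → (cmp)
[9] flags=1000 MI?T → r3=0xf3
[10] flags=1000 CS?F → skip
[11] flags=1000 GE?F → skip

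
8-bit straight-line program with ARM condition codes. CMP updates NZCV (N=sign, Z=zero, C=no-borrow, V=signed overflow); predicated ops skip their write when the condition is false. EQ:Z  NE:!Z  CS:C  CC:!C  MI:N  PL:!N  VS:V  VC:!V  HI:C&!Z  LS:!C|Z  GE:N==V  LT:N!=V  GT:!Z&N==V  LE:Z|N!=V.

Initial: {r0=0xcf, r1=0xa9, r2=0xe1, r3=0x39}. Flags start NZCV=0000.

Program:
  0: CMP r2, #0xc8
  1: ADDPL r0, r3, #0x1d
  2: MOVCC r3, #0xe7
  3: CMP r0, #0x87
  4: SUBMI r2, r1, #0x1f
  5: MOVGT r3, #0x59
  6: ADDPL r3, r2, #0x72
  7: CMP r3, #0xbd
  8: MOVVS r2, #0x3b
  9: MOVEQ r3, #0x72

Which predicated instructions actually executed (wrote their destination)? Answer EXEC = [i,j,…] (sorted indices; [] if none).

EXEC = [1,4,5,8]

0: ✓ CMP  NZCV=0010
1: ✓ ADDPL  r0←0x56
2: · MOVCC
3: ✓ CMP  NZCV=1001
4: ✓ SUBMI  r2←0x8a
5: ✓ MOVGT  r3←0x59
6: · ADDPL
7: ✓ CMP  NZCV=1001
8: ✓ MOVVS  r2←0x3b
9: · MOVEQ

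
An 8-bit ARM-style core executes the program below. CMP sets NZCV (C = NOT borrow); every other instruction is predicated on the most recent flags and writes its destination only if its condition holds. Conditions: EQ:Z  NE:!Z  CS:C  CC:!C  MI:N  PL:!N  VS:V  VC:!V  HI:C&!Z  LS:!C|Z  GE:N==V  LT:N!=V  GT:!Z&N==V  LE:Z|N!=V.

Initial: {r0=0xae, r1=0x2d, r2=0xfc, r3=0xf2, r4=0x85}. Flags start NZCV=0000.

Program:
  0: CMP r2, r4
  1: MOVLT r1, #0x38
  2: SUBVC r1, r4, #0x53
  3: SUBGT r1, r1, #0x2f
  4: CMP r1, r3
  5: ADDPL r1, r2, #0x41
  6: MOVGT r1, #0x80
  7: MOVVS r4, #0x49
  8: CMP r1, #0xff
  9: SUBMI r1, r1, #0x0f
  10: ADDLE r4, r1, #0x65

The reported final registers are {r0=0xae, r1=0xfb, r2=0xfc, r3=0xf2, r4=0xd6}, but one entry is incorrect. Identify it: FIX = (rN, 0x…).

FIX = (r1, 0x71)

[0] flags=0010 → (cmp)
[1] flags=0010 LT?F → skip
[2] flags=0010 VC?T → r1=0x32
[3] flags=0010 GT?T → r1=0x03
[4] flags=0000 → (cmp)
[5] flags=0000 PL?T → r1=0x3d
[6] flags=0000 GT?T → r1=0x80
[7] flags=0000 VS?F → skip
[8] flags=1000 → (cmp)
[9] flags=1000 MI?T → r1=0x71
[10] flags=1000 LE?T → r4=0xd6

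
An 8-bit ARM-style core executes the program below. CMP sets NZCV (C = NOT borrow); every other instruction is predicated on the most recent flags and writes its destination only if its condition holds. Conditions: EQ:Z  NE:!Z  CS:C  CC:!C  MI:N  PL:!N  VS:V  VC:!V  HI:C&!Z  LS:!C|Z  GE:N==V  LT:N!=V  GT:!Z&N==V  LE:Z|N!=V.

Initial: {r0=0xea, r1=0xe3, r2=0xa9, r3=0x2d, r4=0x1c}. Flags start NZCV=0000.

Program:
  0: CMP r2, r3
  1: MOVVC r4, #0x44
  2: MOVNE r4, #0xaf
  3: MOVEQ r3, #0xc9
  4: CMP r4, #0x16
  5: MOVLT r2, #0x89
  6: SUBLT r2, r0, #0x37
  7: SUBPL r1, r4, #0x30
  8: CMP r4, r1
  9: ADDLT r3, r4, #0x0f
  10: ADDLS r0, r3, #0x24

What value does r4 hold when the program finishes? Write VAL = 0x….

0: ✓ CMP  NZCV=0011
1: · MOVVC
2: ✓ MOVNE  r4←0xaf
3: · MOVEQ
4: ✓ CMP  NZCV=1010
5: ✓ MOVLT  r2←0x89
6: ✓ SUBLT  r2←0xb3
7: · SUBPL
8: ✓ CMP  NZCV=1000
9: ✓ ADDLT  r3←0xbe
10: ✓ ADDLS  r0←0xe2

VAL = 0xaf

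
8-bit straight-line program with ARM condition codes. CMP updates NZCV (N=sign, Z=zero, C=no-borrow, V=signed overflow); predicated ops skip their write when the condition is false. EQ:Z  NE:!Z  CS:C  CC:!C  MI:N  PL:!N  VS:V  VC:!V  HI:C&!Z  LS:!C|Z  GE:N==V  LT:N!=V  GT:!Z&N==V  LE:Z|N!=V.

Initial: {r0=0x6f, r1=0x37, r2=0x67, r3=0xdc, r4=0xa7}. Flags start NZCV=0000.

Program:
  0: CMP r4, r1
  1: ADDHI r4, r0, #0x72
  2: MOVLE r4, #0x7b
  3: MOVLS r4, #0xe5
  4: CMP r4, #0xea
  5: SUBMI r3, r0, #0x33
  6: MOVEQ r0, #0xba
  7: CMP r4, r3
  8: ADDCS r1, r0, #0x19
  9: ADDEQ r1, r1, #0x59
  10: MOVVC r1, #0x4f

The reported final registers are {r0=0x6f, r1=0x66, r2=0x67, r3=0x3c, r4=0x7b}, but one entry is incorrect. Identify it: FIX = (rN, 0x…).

[0] flags=0011 → (cmp)
[1] flags=0011 HI?T → r4=0xe1
[2] flags=0011 LE?T → r4=0x7b
[3] flags=0011 LS?F → skip
[4] flags=1001 → (cmp)
[5] flags=1001 MI?T → r3=0x3c
[6] flags=1001 EQ?F → skip
[7] flags=0010 → (cmp)
[8] flags=0010 CS?T → r1=0x88
[9] flags=0010 EQ?F → skip
[10] flags=0010 VC?T → r1=0x4f

FIX = (r1, 0x4f)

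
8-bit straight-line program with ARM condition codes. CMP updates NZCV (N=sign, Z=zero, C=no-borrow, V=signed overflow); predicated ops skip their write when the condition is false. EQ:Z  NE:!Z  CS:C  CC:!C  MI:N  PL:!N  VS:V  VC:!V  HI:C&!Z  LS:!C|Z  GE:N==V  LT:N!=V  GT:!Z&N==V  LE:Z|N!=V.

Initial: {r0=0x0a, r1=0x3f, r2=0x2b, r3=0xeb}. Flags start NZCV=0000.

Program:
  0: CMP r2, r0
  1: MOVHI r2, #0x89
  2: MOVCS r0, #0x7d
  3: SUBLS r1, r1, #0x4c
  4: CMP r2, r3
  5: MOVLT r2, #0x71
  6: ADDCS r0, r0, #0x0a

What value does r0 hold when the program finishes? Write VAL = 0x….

[0] flags=0010 → (cmp)
[1] flags=0010 HI?T → r2=0x89
[2] flags=0010 CS?T → r0=0x7d
[3] flags=0010 LS?F → skip
[4] flags=1000 → (cmp)
[5] flags=1000 LT?T → r2=0x71
[6] flags=1000 CS?F → skip

VAL = 0x7d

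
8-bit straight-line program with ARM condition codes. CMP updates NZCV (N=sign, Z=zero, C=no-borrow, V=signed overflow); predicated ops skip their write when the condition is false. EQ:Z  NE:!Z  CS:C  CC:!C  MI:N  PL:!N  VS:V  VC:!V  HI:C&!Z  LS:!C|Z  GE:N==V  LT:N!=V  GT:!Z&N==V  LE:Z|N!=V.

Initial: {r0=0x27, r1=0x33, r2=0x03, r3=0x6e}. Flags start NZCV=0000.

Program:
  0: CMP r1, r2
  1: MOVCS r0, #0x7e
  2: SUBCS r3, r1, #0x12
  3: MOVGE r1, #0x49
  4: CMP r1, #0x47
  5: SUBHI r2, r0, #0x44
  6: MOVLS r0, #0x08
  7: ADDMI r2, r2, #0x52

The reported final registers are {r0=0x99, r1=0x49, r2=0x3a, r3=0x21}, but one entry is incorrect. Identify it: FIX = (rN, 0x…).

[0] flags=0010 → (cmp)
[1] flags=0010 CS?T → r0=0x7e
[2] flags=0010 CS?T → r3=0x21
[3] flags=0010 GE?T → r1=0x49
[4] flags=0010 → (cmp)
[5] flags=0010 HI?T → r2=0x3a
[6] flags=0010 LS?F → skip
[7] flags=0010 MI?F → skip

FIX = (r0, 0x7e)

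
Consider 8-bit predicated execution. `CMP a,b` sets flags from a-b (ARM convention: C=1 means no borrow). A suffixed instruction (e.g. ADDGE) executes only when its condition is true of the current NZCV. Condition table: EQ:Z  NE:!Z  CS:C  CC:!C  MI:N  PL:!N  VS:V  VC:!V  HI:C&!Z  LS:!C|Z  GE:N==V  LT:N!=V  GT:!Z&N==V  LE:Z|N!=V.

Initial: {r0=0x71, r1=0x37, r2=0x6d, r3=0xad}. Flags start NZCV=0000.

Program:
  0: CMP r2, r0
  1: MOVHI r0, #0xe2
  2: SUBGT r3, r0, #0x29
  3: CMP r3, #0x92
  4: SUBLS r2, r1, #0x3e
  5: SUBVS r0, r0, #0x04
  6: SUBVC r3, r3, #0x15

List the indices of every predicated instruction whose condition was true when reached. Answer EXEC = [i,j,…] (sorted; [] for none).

EXEC = [6]

0: ✓ CMP  NZCV=1000
1: · MOVHI
2: · SUBGT
3: ✓ CMP  NZCV=0010
4: · SUBLS
5: · SUBVS
6: ✓ SUBVC  r3←0x98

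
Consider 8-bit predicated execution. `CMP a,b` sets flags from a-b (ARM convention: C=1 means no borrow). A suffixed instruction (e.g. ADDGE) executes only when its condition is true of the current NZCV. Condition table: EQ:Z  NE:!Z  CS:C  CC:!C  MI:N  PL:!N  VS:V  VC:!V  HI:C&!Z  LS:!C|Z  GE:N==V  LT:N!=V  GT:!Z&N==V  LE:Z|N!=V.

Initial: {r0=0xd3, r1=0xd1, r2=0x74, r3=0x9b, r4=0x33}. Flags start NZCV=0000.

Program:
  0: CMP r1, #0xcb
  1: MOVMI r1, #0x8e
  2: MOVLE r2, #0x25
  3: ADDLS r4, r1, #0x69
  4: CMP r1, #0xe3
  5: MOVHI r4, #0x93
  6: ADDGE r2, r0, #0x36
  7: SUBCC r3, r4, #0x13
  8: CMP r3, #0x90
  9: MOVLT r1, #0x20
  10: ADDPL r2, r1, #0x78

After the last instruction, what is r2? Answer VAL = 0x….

VAL = 0x74

0: ✓ CMP  NZCV=0010
1: · MOVMI
2: · MOVLE
3: · ADDLS
4: ✓ CMP  NZCV=1000
5: · MOVHI
6: · ADDGE
7: ✓ SUBCC  r3←0x20
8: ✓ CMP  NZCV=1001
9: · MOVLT
10: · ADDPL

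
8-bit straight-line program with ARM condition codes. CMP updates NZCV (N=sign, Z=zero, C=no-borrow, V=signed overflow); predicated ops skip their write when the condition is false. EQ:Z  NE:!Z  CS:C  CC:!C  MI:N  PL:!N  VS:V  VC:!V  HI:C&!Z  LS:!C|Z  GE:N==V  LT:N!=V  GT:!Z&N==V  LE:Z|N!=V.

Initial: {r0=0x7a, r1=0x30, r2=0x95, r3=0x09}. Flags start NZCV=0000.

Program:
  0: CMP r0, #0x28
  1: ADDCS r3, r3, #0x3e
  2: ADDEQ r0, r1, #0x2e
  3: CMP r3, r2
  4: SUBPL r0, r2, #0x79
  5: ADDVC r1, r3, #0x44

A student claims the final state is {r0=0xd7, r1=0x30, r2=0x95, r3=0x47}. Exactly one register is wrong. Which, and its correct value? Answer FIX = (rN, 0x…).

FIX = (r0, 0x7a)

0: ✓ CMP  NZCV=0010
1: ✓ ADDCS  r3←0x47
2: · ADDEQ
3: ✓ CMP  NZCV=1001
4: · SUBPL
5: · ADDVC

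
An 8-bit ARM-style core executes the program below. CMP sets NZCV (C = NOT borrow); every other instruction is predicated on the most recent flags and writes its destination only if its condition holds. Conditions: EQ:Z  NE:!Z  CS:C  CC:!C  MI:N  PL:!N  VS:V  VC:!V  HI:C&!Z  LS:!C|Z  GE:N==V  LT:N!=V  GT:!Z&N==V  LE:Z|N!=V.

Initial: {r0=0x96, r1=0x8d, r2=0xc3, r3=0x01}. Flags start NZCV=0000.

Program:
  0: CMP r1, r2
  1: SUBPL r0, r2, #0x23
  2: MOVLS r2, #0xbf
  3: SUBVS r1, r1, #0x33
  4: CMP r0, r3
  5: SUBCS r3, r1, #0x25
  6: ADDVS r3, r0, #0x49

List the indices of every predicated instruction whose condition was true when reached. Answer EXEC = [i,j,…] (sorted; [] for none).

[0] flags=1000 → (cmp)
[1] flags=1000 PL?F → skip
[2] flags=1000 LS?T → r2=0xbf
[3] flags=1000 VS?F → skip
[4] flags=1010 → (cmp)
[5] flags=1010 CS?T → r3=0x68
[6] flags=1010 VS?F → skip

EXEC = [2,5]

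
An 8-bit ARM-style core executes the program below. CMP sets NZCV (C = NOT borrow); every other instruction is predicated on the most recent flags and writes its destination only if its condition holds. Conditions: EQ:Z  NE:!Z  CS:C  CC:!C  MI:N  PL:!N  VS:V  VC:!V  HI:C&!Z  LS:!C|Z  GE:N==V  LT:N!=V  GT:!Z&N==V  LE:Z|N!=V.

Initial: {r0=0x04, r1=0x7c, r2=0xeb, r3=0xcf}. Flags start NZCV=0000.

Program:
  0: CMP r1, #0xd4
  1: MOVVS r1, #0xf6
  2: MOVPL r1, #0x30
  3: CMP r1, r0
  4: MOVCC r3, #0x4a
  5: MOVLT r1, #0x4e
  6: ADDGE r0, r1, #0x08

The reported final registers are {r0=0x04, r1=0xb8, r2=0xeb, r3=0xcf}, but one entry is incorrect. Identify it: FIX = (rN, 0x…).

0: ✓ CMP  NZCV=1001
1: ✓ MOVVS  r1←0xf6
2: · MOVPL
3: ✓ CMP  NZCV=1010
4: · MOVCC
5: ✓ MOVLT  r1←0x4e
6: · ADDGE

FIX = (r1, 0x4e)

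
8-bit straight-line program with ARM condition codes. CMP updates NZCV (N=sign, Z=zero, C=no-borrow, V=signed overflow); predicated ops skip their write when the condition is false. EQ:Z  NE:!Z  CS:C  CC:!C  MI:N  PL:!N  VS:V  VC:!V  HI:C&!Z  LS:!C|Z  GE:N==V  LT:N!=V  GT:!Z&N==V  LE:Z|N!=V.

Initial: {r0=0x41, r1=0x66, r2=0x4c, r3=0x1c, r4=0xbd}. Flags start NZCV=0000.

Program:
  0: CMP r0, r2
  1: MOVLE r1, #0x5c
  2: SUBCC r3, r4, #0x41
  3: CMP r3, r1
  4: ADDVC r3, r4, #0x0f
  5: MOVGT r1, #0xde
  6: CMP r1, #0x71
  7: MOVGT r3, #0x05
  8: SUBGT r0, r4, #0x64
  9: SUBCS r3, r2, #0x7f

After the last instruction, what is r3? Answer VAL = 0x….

[0] flags=1000 → (cmp)
[1] flags=1000 LE?T → r1=0x5c
[2] flags=1000 CC?T → r3=0x7c
[3] flags=0010 → (cmp)
[4] flags=0010 VC?T → r3=0xcc
[5] flags=0010 GT?T → r1=0xde
[6] flags=0011 → (cmp)
[7] flags=0011 GT?F → skip
[8] flags=0011 GT?F → skip
[9] flags=0011 CS?T → r3=0xcd

VAL = 0xcd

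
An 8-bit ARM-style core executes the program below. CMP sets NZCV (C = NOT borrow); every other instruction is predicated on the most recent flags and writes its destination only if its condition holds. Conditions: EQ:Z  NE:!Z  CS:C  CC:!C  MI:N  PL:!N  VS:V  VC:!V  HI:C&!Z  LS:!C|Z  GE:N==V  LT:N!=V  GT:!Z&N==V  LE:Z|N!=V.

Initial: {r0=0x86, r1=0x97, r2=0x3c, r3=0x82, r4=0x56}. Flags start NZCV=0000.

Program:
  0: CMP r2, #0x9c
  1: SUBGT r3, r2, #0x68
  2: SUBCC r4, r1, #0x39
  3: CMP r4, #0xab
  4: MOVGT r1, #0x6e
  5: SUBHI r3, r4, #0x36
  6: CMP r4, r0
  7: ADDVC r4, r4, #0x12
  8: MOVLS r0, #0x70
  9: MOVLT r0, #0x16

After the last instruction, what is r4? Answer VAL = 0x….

[0] flags=1001 → (cmp)
[1] flags=1001 GT?T → r3=0xd4
[2] flags=1001 CC?T → r4=0x5e
[3] flags=1001 → (cmp)
[4] flags=1001 GT?T → r1=0x6e
[5] flags=1001 HI?F → skip
[6] flags=1001 → (cmp)
[7] flags=1001 VC?F → skip
[8] flags=1001 LS?T → r0=0x70
[9] flags=1001 LT?F → skip

VAL = 0x5e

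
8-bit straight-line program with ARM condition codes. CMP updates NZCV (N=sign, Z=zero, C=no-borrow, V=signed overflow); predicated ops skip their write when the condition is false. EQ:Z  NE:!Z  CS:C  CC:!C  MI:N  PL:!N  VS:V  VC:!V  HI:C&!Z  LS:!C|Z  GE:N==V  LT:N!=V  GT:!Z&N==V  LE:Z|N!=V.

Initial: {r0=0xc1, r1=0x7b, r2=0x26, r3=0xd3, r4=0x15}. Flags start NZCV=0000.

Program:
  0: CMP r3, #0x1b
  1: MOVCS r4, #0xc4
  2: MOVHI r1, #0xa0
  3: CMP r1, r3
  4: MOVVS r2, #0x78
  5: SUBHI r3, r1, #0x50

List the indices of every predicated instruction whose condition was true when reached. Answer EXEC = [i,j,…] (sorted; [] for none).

[0] flags=1010 → (cmp)
[1] flags=1010 CS?T → r4=0xc4
[2] flags=1010 HI?T → r1=0xa0
[3] flags=1000 → (cmp)
[4] flags=1000 VS?F → skip
[5] flags=1000 HI?F → skip

EXEC = [1,2]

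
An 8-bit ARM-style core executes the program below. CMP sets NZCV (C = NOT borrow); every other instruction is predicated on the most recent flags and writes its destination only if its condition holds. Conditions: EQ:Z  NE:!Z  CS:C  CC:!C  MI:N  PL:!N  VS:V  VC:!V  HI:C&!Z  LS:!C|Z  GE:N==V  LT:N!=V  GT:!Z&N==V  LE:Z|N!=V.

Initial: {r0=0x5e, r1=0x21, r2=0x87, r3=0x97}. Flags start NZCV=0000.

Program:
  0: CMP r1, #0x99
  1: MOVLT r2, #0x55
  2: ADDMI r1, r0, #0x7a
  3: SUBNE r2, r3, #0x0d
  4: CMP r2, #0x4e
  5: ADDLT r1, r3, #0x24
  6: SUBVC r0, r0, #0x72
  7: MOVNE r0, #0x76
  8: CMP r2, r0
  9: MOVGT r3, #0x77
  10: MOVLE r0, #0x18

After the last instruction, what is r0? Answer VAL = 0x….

VAL = 0x18

0: ✓ CMP  NZCV=1001
1: · MOVLT
2: ✓ ADDMI  r1←0xd8
3: ✓ SUBNE  r2←0x8a
4: ✓ CMP  NZCV=0011
5: ✓ ADDLT  r1←0xbb
6: · SUBVC
7: ✓ MOVNE  r0←0x76
8: ✓ CMP  NZCV=0011
9: · MOVGT
10: ✓ MOVLE  r0←0x18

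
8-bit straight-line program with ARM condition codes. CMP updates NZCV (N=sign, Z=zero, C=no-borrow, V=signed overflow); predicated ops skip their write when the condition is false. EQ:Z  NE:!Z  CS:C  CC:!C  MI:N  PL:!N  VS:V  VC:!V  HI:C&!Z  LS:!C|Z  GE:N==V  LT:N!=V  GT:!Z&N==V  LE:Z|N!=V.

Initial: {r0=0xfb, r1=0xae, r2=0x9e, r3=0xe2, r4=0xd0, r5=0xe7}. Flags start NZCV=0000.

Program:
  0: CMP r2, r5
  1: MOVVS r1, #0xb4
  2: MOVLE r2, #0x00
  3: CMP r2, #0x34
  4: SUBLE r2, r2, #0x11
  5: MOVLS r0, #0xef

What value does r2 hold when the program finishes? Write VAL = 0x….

[0] flags=1000 → (cmp)
[1] flags=1000 VS?F → skip
[2] flags=1000 LE?T → r2=0x00
[3] flags=1000 → (cmp)
[4] flags=1000 LE?T → r2=0xef
[5] flags=1000 LS?T → r0=0xef

VAL = 0xef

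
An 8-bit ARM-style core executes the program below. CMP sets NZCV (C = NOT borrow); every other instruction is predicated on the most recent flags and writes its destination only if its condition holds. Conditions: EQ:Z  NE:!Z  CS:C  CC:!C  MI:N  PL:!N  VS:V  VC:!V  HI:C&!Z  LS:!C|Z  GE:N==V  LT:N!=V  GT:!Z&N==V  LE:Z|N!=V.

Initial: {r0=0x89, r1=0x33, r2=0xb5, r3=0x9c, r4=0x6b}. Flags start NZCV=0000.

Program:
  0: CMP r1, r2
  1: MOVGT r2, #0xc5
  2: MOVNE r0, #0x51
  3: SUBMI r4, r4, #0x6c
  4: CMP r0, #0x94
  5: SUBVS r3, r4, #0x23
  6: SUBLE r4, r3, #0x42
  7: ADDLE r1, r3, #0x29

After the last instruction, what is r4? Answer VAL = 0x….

VAL = 0x6b

0: ✓ CMP  NZCV=0000
1: ✓ MOVGT  r2←0xc5
2: ✓ MOVNE  r0←0x51
3: · SUBMI
4: ✓ CMP  NZCV=1001
5: ✓ SUBVS  r3←0x48
6: · SUBLE
7: · ADDLE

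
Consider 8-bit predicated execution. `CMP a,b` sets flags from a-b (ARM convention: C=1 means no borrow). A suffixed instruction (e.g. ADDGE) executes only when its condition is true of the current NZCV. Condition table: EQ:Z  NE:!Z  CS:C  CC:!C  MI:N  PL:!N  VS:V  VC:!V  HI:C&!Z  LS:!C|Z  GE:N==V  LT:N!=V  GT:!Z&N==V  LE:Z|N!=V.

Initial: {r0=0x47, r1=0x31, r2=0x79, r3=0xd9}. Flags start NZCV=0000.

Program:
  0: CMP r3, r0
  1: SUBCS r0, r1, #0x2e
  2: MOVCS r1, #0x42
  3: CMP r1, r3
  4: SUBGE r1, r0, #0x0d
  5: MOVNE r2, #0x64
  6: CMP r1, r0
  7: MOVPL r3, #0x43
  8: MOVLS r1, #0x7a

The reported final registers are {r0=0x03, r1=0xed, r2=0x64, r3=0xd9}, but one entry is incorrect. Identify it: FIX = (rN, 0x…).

FIX = (r1, 0xf6)

[0] flags=1010 → (cmp)
[1] flags=1010 CS?T → r0=0x03
[2] flags=1010 CS?T → r1=0x42
[3] flags=0000 → (cmp)
[4] flags=0000 GE?T → r1=0xf6
[5] flags=0000 NE?T → r2=0x64
[6] flags=1010 → (cmp)
[7] flags=1010 PL?F → skip
[8] flags=1010 LS?F → skip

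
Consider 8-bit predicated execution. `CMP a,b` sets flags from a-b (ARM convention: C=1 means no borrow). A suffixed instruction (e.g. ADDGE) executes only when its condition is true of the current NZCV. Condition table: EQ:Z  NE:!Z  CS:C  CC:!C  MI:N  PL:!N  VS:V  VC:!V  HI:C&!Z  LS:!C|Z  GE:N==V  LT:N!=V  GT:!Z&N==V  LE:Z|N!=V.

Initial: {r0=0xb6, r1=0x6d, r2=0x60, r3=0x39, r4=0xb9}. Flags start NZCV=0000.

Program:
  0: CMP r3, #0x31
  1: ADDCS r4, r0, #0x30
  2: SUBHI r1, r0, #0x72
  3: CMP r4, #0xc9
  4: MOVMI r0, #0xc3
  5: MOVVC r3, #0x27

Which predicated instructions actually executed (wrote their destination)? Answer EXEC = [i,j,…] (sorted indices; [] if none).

0: ✓ CMP  NZCV=0010
1: ✓ ADDCS  r4←0xe6
2: ✓ SUBHI  r1←0x44
3: ✓ CMP  NZCV=0010
4: · MOVMI
5: ✓ MOVVC  r3←0x27

EXEC = [1,2,5]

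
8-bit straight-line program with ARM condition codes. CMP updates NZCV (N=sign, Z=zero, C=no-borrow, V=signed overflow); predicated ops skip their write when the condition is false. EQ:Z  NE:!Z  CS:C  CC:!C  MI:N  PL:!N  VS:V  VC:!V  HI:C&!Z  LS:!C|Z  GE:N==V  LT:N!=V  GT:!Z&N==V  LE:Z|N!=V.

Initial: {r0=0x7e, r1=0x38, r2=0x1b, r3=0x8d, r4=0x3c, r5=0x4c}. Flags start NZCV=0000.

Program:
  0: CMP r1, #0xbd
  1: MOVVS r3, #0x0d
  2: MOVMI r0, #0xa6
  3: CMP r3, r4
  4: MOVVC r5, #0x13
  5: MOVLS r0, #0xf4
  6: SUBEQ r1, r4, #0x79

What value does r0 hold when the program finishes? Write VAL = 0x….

[0] flags=0000 → (cmp)
[1] flags=0000 VS?F → skip
[2] flags=0000 MI?F → skip
[3] flags=0011 → (cmp)
[4] flags=0011 VC?F → skip
[5] flags=0011 LS?F → skip
[6] flags=0011 EQ?F → skip

VAL = 0x7e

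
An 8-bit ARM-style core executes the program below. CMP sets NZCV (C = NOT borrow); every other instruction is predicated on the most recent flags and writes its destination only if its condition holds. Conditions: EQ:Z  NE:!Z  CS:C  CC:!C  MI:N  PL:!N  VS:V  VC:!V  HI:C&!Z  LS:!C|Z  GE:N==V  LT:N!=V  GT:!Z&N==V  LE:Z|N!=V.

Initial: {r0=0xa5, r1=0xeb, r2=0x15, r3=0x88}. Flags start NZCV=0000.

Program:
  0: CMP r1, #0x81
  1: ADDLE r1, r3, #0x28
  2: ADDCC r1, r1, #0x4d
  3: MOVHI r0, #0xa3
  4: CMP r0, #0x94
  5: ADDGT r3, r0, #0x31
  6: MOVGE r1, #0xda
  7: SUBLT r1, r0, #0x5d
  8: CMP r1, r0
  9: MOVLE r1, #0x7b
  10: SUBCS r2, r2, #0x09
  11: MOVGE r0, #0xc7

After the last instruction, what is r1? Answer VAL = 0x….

VAL = 0xda

[0] flags=0010 → (cmp)
[1] flags=0010 LE?F → skip
[2] flags=0010 CC?F → skip
[3] flags=0010 HI?T → r0=0xa3
[4] flags=0010 → (cmp)
[5] flags=0010 GT?T → r3=0xd4
[6] flags=0010 GE?T → r1=0xda
[7] flags=0010 LT?F → skip
[8] flags=0010 → (cmp)
[9] flags=0010 LE?F → skip
[10] flags=0010 CS?T → r2=0x0c
[11] flags=0010 GE?T → r0=0xc7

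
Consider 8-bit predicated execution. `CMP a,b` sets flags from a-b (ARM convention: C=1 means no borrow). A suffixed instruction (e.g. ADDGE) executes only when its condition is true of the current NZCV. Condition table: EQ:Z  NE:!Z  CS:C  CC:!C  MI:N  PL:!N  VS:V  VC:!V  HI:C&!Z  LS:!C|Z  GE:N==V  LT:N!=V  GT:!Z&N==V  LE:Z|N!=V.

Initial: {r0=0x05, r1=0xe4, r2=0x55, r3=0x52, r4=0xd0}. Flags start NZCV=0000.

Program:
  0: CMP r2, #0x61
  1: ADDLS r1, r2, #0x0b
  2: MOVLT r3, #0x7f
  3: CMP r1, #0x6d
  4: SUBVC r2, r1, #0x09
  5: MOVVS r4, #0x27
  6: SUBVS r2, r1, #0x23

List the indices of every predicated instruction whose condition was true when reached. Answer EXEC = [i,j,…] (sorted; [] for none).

[0] flags=1000 → (cmp)
[1] flags=1000 LS?T → r1=0x60
[2] flags=1000 LT?T → r3=0x7f
[3] flags=1000 → (cmp)
[4] flags=1000 VC?T → r2=0x57
[5] flags=1000 VS?F → skip
[6] flags=1000 VS?F → skip

EXEC = [1,2,4]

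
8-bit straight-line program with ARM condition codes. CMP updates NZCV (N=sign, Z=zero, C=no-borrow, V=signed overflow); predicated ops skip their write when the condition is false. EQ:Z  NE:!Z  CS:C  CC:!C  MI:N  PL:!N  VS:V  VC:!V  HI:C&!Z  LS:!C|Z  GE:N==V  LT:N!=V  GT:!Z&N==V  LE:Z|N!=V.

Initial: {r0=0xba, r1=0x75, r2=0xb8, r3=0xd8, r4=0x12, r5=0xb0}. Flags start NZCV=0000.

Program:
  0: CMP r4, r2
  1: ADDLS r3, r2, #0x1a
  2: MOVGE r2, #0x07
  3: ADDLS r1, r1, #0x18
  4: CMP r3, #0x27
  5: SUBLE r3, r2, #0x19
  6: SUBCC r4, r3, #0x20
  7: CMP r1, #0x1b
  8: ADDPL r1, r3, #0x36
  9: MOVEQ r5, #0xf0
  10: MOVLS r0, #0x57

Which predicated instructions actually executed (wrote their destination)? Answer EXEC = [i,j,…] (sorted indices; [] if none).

EXEC = [1,2,3,5,8]

0: ✓ CMP  NZCV=0000
1: ✓ ADDLS  r3←0xd2
2: ✓ MOVGE  r2←0x07
3: ✓ ADDLS  r1←0x8d
4: ✓ CMP  NZCV=1010
5: ✓ SUBLE  r3←0xee
6: · SUBCC
7: ✓ CMP  NZCV=0011
8: ✓ ADDPL  r1←0x24
9: · MOVEQ
10: · MOVLS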